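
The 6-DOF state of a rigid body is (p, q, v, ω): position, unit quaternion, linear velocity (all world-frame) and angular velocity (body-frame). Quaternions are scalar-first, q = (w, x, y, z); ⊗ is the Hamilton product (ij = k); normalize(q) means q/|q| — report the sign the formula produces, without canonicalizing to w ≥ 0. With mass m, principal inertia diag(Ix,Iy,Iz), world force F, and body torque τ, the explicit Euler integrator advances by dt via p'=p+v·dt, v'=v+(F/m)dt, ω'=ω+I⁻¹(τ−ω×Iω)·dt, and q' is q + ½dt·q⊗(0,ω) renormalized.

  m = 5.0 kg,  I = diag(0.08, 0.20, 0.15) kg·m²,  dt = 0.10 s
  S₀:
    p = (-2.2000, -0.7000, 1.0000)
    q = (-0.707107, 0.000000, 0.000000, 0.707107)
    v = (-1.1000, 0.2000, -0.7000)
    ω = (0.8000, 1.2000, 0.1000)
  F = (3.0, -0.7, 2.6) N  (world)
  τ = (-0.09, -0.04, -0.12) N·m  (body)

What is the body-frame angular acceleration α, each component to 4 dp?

α = (-1.0500, -0.1720, -1.5680)

precession coupling ω×(Iω) = (-0.0060, -0.0056, 0.1152)
α = I⁻¹(τ − ω×Iω) = (-1.0500, -0.1720, -1.5680)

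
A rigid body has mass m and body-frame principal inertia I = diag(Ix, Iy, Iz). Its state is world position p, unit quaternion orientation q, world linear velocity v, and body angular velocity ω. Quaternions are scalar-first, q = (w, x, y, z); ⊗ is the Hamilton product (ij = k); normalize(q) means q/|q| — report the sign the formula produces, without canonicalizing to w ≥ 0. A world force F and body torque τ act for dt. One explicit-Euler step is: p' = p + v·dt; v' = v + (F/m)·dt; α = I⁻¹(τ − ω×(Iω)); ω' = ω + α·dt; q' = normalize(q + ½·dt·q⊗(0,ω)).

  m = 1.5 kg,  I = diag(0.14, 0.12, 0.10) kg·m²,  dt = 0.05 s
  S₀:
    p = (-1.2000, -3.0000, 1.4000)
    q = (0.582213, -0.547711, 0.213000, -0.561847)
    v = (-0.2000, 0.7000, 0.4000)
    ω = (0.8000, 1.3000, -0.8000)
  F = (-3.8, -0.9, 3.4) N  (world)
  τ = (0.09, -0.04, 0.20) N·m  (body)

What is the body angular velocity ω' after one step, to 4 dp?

ω' = (0.8247, 1.2940, -0.6896)

ω×(Iω) gyroscopic = (0.0208, -0.0256, -0.0208)
(τ − ω×Iω)/I = (0.4943, -0.1200, 2.2080)
new body rate ω' = (0.8247, 1.2940, -0.6896)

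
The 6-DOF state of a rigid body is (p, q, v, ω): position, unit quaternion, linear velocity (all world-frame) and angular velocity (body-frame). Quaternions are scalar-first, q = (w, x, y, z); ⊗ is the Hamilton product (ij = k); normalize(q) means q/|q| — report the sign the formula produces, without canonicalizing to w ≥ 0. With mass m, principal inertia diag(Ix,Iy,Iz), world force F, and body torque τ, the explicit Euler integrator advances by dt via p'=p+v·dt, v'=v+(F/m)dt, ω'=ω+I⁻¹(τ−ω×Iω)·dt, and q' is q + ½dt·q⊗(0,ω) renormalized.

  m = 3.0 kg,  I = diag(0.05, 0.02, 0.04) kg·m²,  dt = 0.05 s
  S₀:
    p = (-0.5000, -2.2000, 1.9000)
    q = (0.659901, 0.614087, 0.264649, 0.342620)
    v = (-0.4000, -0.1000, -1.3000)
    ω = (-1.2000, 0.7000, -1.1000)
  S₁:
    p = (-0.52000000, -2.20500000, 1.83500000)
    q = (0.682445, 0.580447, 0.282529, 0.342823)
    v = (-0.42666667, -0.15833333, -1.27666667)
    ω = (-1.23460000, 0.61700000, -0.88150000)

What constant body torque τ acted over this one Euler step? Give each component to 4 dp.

τ = (-0.0500, -0.0200, 0.2000)

rate change Δω = (-0.03460000, -0.08300000, 0.21850000)
ω₀×(Iω₀) = (-0.0154, 0.0132, 0.0252)
I·α + gyro = (-0.0500, -0.0200, 0.2000)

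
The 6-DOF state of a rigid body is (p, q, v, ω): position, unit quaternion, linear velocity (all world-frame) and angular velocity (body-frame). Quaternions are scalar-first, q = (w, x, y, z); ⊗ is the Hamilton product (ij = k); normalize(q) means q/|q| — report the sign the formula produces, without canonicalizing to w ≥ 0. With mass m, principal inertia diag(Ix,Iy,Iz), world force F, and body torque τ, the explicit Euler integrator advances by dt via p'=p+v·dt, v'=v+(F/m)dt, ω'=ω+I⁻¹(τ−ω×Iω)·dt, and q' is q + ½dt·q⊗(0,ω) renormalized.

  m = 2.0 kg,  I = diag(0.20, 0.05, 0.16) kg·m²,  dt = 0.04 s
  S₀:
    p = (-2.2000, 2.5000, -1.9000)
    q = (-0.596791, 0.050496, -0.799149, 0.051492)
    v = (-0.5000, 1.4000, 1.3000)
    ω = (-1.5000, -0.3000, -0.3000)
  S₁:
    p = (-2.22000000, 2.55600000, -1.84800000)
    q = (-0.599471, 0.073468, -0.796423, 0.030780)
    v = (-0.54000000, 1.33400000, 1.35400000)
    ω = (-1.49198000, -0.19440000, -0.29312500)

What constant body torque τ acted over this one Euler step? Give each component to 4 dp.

τ = (0.0500, 0.1500, -0.0400)

rate change Δω = (0.00802000, 0.10560000, 0.00687500)
precession coupling = (0.0099, 0.0180, -0.0675)
I·α + gyro = (0.0500, 0.1500, -0.0400)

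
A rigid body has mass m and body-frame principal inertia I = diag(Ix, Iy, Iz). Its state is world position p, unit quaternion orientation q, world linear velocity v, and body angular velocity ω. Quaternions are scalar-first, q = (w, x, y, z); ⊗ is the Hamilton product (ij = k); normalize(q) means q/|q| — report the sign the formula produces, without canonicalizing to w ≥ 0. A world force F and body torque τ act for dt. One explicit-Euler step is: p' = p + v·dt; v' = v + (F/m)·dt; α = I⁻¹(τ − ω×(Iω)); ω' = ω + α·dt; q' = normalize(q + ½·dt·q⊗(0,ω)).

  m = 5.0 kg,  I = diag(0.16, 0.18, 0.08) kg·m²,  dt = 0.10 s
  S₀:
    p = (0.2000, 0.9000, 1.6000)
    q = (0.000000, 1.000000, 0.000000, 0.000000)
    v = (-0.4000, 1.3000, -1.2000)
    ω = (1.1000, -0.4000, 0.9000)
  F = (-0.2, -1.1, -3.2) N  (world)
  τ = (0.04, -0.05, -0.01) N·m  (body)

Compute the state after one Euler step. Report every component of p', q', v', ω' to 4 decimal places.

p' = (0.1600, 1.0300, 1.4800)
q' = (-0.0549, 0.9973, -0.0449, -0.0199)
v' = (-0.4040, 1.2780, -1.2640)
ω' = (1.1025, -0.4718, 0.8985)

angular accel α = (0.0250, -0.7178, -0.0150)
ω + α·dt = (1.1025, -0.4718, 0.8985)
Hamilton product q⊗(0,ω) = (-1.1000000, 0.0000000, -0.9000000, -0.4000000)
updated quaternion q' = (-0.0549, 0.9973, -0.0449, -0.0199)
linear accel F/m = (-0.0400, -0.2200, -0.6400)
p + v·dt = (0.1600, 1.0300, 1.4800)
v' = v + a·dt = (-0.4040, 1.2780, -1.2640)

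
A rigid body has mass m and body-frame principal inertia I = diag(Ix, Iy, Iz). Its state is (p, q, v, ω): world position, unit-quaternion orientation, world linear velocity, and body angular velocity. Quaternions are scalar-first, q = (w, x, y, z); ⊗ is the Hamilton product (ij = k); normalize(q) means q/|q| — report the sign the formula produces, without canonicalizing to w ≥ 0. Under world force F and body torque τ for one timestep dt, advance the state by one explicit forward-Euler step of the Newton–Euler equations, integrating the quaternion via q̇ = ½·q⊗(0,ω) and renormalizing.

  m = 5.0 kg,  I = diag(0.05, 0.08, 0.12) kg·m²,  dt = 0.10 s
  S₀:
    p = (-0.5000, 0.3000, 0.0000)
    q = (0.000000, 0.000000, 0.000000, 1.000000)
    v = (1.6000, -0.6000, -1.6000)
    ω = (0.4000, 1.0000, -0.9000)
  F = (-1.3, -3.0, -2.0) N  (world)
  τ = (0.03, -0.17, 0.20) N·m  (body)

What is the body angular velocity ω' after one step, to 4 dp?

precession coupling ω×(Iω) = (-0.0360, 0.0252, 0.0120)
α = I⁻¹(τ − ω×Iω) = (1.3200, -2.4400, 1.5667)
ω' = ω + α·dt = (0.5320, 0.7560, -0.7433)

ω' = (0.5320, 0.7560, -0.7433)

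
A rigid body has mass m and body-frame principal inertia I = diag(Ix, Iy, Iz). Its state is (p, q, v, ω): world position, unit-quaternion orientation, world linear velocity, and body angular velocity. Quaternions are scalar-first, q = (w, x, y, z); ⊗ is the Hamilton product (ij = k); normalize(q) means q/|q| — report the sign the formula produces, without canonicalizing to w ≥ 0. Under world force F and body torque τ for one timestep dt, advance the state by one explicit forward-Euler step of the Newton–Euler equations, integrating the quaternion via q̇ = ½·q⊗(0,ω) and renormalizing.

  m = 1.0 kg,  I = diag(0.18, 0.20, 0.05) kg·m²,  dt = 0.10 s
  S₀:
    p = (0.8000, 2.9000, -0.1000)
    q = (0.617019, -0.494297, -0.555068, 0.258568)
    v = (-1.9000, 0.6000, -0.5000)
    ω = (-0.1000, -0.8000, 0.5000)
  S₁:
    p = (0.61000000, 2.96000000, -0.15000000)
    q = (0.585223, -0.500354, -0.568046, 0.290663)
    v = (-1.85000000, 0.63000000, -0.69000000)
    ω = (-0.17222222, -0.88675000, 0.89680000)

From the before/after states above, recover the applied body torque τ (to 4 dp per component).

Δω = ω₁−ω₀ = (-0.07222222, -0.08675000, 0.39680000)
τ = I·(Δω/dt) + ω₀×(Iω₀) = (-0.0700, -0.1800, 0.2000)

τ = (-0.0700, -0.1800, 0.2000)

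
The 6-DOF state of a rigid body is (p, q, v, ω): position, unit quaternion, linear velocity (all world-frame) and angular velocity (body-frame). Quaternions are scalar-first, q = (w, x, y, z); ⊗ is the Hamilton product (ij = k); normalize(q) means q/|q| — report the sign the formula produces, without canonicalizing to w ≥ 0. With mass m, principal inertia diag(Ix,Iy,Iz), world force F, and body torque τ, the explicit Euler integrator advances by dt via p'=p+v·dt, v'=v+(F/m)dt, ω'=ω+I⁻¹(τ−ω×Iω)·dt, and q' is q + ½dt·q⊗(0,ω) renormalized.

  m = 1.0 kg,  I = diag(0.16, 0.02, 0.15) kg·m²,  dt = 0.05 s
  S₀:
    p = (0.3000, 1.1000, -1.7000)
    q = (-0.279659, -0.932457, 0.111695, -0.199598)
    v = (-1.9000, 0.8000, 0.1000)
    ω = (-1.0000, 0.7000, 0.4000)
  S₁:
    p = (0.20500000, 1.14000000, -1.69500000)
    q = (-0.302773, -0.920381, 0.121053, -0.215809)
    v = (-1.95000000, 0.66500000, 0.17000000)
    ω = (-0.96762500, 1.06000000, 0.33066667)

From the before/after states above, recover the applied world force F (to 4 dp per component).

v₁ − v₀ = (-0.05000000, -0.13500000, 0.07000000)
applied force F = (-1.0000, -2.7000, 1.4000)

F = (-1.0000, -2.7000, 1.4000)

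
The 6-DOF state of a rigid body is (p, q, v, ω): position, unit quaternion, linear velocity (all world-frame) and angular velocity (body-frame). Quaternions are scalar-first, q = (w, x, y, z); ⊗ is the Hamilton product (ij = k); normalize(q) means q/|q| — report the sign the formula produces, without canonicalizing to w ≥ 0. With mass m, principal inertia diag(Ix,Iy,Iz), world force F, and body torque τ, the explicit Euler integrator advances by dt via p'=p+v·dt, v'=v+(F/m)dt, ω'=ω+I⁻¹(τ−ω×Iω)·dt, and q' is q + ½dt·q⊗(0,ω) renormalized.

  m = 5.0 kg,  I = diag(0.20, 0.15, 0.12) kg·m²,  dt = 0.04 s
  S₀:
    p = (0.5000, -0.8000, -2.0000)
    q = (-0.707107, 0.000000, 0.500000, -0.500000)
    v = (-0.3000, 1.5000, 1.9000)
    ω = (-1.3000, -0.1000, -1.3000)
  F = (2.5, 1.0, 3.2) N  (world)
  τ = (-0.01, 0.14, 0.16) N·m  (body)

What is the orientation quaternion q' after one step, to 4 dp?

q' = (-0.7186, 0.0044, 0.5141, -0.4683)

2q̇ = q⊗(0,ω) = (-0.6000000, 0.2192391, 0.7207107, 1.5692391)
q + ½dt·q⊗(0,ω), renormalized = (-0.7186, 0.0044, 0.5141, -0.4683)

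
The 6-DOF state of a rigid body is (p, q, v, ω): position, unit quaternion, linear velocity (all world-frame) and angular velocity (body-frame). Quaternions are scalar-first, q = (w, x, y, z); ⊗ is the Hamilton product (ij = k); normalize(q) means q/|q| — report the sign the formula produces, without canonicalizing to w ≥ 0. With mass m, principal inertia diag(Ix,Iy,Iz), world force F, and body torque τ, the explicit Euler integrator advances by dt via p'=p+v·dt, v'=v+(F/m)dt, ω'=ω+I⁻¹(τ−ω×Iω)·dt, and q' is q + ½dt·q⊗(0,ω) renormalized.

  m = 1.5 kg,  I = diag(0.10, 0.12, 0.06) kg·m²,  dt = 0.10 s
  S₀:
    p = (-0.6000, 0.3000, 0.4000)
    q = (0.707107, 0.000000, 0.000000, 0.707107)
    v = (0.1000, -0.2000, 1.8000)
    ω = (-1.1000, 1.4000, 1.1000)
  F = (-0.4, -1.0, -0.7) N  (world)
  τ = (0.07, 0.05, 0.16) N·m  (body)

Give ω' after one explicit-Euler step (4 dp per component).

ω' = (-0.9376, 1.4820, 1.4180)

angular accel α = (1.6240, 0.8200, 3.1800)
ω + α·dt = (-0.9376, 1.4820, 1.4180)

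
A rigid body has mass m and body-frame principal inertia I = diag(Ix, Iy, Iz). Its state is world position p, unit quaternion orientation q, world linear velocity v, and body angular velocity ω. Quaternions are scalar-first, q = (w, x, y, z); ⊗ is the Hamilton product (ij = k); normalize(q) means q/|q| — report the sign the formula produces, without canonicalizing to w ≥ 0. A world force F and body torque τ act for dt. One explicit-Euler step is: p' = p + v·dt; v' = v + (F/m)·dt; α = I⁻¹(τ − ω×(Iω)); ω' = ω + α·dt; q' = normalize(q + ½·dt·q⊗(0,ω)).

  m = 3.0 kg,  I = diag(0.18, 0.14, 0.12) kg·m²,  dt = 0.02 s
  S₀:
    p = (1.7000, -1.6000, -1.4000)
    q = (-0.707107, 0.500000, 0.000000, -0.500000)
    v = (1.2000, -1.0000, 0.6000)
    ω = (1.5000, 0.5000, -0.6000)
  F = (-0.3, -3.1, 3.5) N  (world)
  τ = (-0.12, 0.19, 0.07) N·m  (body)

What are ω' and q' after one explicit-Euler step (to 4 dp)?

ω' = (1.4860, 0.5349, -0.5833)
q' = (-0.7175, 0.4918, -0.0080, -0.4932)

angular accel α = (-0.7000, 1.7429, 0.8333)
ω' = ω + α·dt = (1.4860, 0.5349, -0.5833)
q⊗(0,ω) = (-1.0500000, -0.8106605, -0.8035535, 0.6742642)
q + ½dt·q⊗(0,ω), renormalized = (-0.7175, 0.4918, -0.0080, -0.4932)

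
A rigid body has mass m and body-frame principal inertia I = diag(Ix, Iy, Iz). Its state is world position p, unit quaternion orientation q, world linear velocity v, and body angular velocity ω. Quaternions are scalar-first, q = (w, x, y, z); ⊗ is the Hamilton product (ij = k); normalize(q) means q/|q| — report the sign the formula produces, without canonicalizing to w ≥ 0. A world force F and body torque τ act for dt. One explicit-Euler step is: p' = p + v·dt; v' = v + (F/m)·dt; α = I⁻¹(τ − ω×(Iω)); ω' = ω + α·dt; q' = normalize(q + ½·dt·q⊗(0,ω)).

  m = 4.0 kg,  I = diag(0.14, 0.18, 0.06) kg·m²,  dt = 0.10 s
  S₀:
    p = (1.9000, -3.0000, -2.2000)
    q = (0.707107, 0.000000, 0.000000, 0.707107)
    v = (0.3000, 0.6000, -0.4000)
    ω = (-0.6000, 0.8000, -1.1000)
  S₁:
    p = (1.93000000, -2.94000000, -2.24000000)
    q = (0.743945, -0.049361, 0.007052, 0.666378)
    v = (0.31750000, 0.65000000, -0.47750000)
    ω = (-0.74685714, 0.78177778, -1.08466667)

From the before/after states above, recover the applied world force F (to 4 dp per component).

F = (0.7000, 2.0000, -3.1000)

v₁ − v₀ = (0.01750000, 0.05000000, -0.07750000)
m·(v₁−v₀)/dt = (0.7000, 2.0000, -3.1000)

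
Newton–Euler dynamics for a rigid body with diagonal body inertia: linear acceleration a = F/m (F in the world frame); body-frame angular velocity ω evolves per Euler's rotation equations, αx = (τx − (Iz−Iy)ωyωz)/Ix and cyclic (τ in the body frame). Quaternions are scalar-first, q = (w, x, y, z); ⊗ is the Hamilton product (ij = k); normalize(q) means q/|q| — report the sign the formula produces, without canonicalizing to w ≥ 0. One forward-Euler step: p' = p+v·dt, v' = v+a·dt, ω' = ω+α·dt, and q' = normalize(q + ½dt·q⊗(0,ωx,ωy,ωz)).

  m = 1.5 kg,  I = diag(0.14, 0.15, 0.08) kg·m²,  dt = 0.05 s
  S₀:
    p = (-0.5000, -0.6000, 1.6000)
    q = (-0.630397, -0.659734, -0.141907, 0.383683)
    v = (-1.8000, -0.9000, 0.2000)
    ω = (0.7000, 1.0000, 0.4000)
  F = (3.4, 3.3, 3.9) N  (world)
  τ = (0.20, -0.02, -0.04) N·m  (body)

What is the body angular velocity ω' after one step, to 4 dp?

(τ − ω×Iω)/I = (1.6286, -0.2453, -0.5875)
ω + α·dt = (0.7814, 0.9877, 0.3706)

ω' = (0.7814, 0.9877, 0.3706)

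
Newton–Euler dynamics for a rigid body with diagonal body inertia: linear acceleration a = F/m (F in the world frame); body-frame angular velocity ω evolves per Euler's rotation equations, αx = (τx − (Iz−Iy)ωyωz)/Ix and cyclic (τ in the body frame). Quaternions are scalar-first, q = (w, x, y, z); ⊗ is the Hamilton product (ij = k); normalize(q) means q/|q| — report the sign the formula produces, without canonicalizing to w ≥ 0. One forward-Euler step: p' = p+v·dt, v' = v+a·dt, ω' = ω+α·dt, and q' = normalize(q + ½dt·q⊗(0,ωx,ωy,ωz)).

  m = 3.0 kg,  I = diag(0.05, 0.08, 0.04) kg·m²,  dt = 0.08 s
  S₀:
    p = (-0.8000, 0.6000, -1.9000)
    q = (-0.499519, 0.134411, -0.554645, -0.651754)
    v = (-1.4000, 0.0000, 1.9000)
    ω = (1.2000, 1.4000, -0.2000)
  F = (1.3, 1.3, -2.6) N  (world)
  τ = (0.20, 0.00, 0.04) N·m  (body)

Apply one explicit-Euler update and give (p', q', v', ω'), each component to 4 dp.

a = (0.4333, 0.4333, -0.8667)
p' = p + v·dt = (-0.9120, 0.6000, -1.7480)
v' = v + a·dt = (-1.3653, 0.0347, 1.8307)
gyro term ω×Iω = (0.0112, -0.0024, 0.0504)
(τ − ω×Iω)/I = (3.7760, 0.0300, -0.2600)
ω' = ω + α·dt = (1.5021, 1.4024, -0.2208)
q⊗(0,ω) = (0.4848590, 0.4239618, -1.4545492, 0.9536532)
q + ½dt·q⊗(0,ω), renormalized = (-0.4788, 0.1510, -0.6111, -0.6119)

p' = (-0.9120, 0.6000, -1.7480)
q' = (-0.4788, 0.1510, -0.6111, -0.6119)
v' = (-1.3653, 0.0347, 1.8307)
ω' = (1.5021, 1.4024, -0.2208)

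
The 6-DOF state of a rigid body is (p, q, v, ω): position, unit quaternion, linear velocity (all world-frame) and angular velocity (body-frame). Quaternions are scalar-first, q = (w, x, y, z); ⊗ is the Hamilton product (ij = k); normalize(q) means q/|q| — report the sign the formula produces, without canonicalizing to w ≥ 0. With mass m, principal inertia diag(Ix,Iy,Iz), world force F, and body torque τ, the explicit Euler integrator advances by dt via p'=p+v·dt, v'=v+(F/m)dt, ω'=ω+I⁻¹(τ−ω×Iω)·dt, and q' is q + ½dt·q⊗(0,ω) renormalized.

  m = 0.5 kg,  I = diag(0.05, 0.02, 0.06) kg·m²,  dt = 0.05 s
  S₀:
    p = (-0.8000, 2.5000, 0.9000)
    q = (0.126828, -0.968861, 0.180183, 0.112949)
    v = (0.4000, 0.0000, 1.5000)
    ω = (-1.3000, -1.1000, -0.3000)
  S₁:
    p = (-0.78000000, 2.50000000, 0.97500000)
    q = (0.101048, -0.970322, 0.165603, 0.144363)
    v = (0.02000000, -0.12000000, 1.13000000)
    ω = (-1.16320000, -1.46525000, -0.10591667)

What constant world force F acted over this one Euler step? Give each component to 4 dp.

v₁ − v₀ = (-0.38000000, -0.12000000, -0.37000000)
m·(v₁−v₀)/dt = (-3.8000, -1.2000, -3.7000)

F = (-3.8000, -1.2000, -3.7000)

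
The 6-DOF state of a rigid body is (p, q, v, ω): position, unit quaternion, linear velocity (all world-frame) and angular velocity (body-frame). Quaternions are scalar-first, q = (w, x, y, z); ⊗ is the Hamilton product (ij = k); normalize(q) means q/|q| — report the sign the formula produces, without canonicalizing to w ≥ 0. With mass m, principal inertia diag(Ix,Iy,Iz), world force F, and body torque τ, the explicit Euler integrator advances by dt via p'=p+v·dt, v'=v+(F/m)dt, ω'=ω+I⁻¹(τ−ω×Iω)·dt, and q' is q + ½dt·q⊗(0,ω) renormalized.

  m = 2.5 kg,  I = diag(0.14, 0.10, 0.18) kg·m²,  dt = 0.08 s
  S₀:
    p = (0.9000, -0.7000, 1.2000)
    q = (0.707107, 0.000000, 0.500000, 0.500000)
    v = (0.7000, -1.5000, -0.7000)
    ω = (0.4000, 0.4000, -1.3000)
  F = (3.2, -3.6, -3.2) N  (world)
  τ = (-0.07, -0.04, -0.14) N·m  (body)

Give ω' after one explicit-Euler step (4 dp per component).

ω' = (0.3838, 0.3514, -1.3594)

gyro term ω×Iω = (-0.0416, 0.0208, -0.0064)
α = I⁻¹(τ − ω×Iω) = (-0.2029, -0.6080, -0.7422)
new body rate ω' = (0.3838, 0.3514, -1.3594)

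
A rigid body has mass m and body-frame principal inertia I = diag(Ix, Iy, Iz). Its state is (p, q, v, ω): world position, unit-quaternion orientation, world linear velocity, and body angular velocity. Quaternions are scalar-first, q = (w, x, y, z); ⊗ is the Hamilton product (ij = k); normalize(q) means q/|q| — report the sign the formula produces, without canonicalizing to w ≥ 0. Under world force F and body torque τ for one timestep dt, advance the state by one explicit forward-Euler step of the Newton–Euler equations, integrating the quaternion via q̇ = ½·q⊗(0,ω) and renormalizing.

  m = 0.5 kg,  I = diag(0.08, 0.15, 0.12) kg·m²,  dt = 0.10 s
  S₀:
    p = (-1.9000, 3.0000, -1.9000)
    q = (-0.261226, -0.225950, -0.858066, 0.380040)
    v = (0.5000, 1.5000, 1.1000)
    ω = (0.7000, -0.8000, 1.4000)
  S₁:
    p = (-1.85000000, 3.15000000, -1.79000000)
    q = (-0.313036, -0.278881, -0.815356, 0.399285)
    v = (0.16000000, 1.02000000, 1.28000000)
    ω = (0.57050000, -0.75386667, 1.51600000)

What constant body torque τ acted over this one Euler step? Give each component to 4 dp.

τ = (-0.0700, 0.0300, 0.1000)

Δω = ω₁−ω₀ = (-0.12950000, 0.04613333, 0.11600000)
τ = I·(Δω/dt) + ω₀×(Iω₀) = (-0.0700, 0.0300, 0.1000)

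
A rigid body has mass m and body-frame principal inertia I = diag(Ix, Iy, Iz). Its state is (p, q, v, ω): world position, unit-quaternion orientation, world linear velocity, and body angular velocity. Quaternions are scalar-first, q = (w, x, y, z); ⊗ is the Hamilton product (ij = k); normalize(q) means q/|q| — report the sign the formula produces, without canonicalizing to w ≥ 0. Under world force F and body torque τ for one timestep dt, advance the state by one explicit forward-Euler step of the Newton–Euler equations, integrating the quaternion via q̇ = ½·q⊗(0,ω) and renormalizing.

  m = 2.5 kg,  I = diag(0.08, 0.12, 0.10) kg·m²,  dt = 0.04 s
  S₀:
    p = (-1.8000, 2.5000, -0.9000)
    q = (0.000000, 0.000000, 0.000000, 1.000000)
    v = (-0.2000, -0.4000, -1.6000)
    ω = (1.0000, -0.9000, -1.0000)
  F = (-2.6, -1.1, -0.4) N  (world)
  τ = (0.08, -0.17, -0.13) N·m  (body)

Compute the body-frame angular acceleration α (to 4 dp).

α = (1.2250, -1.5833, -0.9400)

ω×(Iω) gyroscopic = (-0.0180, 0.0200, -0.0360)
angular accel α = (1.2250, -1.5833, -0.9400)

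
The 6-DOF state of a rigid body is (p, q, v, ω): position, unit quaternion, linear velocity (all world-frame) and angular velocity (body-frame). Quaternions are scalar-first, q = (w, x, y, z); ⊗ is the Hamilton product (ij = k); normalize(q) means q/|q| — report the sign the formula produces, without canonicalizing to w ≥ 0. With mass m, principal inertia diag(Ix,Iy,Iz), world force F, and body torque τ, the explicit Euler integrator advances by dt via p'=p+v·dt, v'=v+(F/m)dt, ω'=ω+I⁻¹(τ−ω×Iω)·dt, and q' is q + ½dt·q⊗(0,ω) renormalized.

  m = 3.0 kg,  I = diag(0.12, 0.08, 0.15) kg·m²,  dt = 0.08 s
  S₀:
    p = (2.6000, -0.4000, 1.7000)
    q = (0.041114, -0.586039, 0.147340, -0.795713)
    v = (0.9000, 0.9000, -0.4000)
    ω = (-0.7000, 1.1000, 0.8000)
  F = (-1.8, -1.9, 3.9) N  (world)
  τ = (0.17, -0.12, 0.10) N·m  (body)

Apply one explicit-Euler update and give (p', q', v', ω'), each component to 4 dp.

p + v·dt = (2.6720, -0.3280, 1.6680)
v + (F/m)dt = (0.8520, 0.8493, -0.2960)
α = I⁻¹(τ − ω×Iω) = (0.9033, -1.7100, 0.4613)
new body rate ω' = (-0.6277, 0.9632, 0.8369)
q⊗(0,ω) = (0.0642691, 0.9643765, 1.0710557, -0.5086137)
q' = normalize(q + ½dt·q⊗(0,ω)) = (0.0436, -0.5464, 0.1898, -0.8145)

p' = (2.6720, -0.3280, 1.6680)
q' = (0.0436, -0.5464, 0.1898, -0.8145)
v' = (0.8520, 0.8493, -0.2960)
ω' = (-0.6277, 0.9632, 0.8369)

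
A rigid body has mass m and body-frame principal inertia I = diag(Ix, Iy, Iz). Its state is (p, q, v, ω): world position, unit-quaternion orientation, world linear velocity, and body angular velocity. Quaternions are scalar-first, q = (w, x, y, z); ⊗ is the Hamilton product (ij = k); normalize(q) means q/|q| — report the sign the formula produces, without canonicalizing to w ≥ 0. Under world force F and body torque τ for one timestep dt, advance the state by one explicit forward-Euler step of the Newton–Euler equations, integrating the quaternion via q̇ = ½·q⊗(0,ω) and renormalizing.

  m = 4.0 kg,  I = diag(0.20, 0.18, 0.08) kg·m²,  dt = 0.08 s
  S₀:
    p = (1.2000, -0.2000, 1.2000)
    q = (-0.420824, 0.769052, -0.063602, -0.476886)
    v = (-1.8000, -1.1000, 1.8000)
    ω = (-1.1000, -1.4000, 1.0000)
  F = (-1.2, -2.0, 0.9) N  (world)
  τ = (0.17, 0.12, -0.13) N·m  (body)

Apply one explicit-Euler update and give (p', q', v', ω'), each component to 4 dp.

p' = (1.0560, -0.2880, 1.3440)
q' = (-0.3702, 0.7558, -0.0496, -0.5378)
v' = (-1.8240, -1.1400, 1.8180)
ω' = (-1.0880, -1.2880, 0.9008)

gyro term ω×Iω = (0.1400, -0.1320, -0.0308)
angular accel α = (0.1500, 1.4000, -1.2400)
ω' = ω + α·dt = (-1.0880, -1.2880, 0.9008)
q⊗(0,ω) = (1.2338004, -0.2683360, 0.3446762, -1.5674590)
updated quaternion q' = (-0.3702, 0.7558, -0.0496, -0.5378)
linear accel F/m = (-0.3000, -0.5000, 0.2250)
p + v·dt = (1.0560, -0.2880, 1.3440)
new velocity v' = (-1.8240, -1.1400, 1.8180)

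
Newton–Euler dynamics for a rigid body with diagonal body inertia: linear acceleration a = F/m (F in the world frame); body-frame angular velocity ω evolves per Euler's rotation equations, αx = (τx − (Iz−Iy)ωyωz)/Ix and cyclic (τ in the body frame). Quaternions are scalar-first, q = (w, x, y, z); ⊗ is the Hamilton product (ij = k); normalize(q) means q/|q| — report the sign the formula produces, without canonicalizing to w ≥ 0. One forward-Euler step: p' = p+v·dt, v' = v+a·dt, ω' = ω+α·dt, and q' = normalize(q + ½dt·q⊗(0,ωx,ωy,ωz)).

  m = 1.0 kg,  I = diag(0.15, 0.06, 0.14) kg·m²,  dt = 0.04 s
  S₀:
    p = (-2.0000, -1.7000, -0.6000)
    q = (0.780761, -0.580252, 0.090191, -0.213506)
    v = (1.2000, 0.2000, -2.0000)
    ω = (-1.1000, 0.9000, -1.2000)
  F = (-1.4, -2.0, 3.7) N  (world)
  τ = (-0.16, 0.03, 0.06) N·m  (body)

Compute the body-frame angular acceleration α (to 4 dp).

ω×(Iω) gyroscopic = (-0.0864, 0.0132, 0.0891)
angular accel α = (-0.4907, 0.2800, -0.2079)

α = (-0.4907, 0.2800, -0.2079)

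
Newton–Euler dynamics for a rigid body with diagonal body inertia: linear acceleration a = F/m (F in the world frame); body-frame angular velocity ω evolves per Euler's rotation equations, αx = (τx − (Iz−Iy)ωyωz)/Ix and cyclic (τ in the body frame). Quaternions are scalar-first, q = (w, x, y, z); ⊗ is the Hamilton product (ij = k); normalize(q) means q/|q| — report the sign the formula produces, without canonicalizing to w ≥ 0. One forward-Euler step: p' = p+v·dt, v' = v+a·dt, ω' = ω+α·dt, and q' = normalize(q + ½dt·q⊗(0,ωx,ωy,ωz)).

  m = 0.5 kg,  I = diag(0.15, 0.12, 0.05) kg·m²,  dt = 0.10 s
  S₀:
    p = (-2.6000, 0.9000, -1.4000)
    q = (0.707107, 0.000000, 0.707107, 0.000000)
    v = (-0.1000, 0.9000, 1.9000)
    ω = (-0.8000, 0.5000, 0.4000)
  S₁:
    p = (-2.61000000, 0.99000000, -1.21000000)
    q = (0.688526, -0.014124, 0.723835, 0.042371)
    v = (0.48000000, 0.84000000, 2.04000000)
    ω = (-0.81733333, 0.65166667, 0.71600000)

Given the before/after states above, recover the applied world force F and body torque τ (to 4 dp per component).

F = (2.9000, -0.3000, 0.7000)
τ = (-0.0400, 0.1500, 0.1700)

Δω = ω₁−ω₀ = (-0.01733333, 0.15166667, 0.31600000)
gyro term ω₀×Iω₀ = (-0.0140, -0.0320, 0.0120)
τ = I·(Δω/dt) + ω₀×(Iω₀) = (-0.0400, 0.1500, 0.1700)
velocity change Δv = (0.58000000, -0.06000000, 0.14000000)
m·(v₁−v₀)/dt = (2.9000, -0.3000, 0.7000)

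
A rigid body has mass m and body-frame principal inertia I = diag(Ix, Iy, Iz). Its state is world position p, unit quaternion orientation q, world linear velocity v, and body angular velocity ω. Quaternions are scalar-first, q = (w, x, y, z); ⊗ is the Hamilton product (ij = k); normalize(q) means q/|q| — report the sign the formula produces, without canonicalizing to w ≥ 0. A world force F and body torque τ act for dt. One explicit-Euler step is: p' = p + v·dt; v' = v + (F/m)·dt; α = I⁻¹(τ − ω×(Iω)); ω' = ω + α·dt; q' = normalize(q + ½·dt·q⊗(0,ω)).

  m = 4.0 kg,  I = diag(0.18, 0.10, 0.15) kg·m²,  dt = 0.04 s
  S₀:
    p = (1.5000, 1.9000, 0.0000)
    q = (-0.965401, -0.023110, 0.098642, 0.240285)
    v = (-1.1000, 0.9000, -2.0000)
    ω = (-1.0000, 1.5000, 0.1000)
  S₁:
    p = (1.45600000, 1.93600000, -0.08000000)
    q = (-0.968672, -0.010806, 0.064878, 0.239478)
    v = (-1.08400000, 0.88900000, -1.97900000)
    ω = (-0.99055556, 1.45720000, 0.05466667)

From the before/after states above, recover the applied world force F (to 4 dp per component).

velocity change Δv = (0.01600000, -0.01100000, 0.02100000)
m·(v₁−v₀)/dt = (1.6000, -1.1000, 2.1000)

F = (1.6000, -1.1000, 2.1000)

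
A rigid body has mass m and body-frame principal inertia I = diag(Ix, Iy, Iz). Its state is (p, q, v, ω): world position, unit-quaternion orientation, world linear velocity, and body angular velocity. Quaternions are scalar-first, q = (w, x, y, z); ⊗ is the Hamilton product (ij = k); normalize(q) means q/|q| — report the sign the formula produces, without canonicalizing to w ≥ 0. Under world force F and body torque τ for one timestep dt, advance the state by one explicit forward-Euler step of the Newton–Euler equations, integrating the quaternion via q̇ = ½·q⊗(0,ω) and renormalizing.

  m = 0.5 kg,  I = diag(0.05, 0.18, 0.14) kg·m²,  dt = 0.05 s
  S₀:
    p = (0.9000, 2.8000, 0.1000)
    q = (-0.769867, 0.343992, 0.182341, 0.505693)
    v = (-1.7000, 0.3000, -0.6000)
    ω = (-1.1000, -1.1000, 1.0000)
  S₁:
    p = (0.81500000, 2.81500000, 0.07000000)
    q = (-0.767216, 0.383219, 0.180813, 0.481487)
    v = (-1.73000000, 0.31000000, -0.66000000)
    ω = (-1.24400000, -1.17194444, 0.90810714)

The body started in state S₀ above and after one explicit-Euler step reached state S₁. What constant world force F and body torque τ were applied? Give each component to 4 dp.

F = (-0.3000, 0.1000, -0.6000)
τ = (-0.1000, -0.1600, -0.1000)

velocity change Δv = (-0.03000000, 0.01000000, -0.06000000)
F = m·Δv/dt = (-0.3000, 0.1000, -0.6000)
Δω = ω₁−ω₀ = (-0.14400000, -0.07194444, -0.09189286)
applied torque τ = (-0.1000, -0.1600, -0.1000)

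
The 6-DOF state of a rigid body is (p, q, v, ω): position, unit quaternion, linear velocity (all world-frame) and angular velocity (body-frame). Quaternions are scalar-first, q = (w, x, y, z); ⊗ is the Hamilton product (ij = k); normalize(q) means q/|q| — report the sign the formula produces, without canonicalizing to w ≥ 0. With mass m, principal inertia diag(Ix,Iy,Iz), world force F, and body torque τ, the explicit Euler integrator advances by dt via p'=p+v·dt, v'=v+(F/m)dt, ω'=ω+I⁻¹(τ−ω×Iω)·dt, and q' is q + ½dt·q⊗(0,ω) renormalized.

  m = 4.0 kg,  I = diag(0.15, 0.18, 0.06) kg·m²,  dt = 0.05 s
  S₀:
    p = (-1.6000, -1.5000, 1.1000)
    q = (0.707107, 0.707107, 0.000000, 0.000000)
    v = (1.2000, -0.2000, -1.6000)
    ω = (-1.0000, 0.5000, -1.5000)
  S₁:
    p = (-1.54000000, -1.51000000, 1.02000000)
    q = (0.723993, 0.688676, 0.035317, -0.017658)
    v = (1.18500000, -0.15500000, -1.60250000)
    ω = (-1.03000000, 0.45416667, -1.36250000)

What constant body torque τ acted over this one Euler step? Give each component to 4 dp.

ω₁ − ω₀ = (-0.03000000, -0.04583333, 0.13750000)
τ = I·(Δω/dt) + ω₀×(Iω₀) = (0.0000, -0.0300, 0.1500)

τ = (0.0000, -0.0300, 0.1500)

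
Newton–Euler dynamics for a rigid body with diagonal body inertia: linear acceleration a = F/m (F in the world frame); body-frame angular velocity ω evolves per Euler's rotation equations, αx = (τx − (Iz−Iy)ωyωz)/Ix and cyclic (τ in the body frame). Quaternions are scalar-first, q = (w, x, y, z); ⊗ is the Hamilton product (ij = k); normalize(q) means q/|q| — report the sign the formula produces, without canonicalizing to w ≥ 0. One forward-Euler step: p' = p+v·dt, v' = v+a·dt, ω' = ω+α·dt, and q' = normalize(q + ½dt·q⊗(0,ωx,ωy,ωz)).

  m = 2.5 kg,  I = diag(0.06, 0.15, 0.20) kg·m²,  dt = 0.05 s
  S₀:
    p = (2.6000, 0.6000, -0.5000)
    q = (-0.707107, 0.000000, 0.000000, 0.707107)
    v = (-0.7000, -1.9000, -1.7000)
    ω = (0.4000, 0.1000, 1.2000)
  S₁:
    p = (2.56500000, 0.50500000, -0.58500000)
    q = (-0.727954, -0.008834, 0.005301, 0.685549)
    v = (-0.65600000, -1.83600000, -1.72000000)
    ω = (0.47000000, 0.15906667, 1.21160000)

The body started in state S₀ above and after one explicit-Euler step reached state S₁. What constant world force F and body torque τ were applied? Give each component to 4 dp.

F = (2.2000, 3.2000, -1.0000)
τ = (0.0900, 0.1100, 0.0500)

rate change Δω = (0.07000000, 0.05906667, 0.01160000)
gyro term ω₀×Iω₀ = (0.0060, -0.0672, 0.0036)
I·α + gyro = (0.0900, 0.1100, 0.0500)
Δv = v₁−v₀ = (0.04400000, 0.06400000, -0.02000000)
F = m·Δv/dt = (2.2000, 3.2000, -1.0000)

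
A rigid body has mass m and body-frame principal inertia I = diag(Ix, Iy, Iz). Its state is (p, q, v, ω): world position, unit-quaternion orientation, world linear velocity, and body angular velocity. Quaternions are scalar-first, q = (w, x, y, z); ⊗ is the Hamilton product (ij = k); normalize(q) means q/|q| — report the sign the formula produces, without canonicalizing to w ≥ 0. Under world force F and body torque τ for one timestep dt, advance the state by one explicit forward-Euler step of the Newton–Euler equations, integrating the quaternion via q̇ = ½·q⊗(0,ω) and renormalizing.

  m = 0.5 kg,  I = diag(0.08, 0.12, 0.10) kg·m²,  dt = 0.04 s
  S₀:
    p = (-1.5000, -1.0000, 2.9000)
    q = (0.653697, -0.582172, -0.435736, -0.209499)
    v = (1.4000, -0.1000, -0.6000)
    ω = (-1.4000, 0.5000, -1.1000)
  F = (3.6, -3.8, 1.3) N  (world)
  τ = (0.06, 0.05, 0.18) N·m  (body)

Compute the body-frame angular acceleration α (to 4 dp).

precession coupling ω×(Iω) = (0.0110, -0.0308, -0.0280)
(τ − ω×Iω)/I = (0.6125, 0.6733, 2.0800)

α = (0.6125, 0.6733, 2.0800)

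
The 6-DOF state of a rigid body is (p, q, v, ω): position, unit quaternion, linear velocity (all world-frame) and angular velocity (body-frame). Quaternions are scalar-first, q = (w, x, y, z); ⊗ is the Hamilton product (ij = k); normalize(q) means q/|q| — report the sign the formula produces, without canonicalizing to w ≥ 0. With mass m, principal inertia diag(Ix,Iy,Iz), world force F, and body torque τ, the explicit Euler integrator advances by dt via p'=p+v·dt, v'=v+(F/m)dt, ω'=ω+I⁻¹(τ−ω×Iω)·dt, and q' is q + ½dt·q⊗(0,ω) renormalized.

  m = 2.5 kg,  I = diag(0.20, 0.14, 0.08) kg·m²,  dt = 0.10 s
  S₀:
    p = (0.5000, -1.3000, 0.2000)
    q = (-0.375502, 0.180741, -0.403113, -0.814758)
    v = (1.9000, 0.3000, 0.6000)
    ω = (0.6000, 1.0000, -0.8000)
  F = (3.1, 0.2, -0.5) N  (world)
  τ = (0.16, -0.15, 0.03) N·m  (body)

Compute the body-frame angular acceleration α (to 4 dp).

ω×(Iω) gyroscopic = (0.0480, -0.0576, -0.0360)
α = I⁻¹(τ − ω×Iω) = (0.5600, -0.6600, 0.8250)

α = (0.5600, -0.6600, 0.8250)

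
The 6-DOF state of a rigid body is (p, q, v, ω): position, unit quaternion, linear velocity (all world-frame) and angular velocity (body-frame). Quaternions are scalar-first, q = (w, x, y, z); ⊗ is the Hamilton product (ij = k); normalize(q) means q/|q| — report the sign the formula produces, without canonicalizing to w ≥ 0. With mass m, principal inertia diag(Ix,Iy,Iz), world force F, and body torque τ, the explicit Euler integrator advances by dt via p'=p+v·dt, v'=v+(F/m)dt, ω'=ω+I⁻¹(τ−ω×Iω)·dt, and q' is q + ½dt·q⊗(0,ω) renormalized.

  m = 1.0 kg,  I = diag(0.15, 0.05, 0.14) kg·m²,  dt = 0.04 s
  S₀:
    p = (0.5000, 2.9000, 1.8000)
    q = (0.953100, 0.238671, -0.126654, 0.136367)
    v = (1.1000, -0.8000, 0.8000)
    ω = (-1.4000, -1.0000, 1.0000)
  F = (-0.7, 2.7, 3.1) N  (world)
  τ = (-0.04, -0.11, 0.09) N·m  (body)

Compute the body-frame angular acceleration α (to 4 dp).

α = (0.3333, -1.9200, 1.6429)

gyro term ω×Iω = (-0.0900, -0.0140, -0.1400)
angular accel α = (0.3333, -1.9200, 1.6429)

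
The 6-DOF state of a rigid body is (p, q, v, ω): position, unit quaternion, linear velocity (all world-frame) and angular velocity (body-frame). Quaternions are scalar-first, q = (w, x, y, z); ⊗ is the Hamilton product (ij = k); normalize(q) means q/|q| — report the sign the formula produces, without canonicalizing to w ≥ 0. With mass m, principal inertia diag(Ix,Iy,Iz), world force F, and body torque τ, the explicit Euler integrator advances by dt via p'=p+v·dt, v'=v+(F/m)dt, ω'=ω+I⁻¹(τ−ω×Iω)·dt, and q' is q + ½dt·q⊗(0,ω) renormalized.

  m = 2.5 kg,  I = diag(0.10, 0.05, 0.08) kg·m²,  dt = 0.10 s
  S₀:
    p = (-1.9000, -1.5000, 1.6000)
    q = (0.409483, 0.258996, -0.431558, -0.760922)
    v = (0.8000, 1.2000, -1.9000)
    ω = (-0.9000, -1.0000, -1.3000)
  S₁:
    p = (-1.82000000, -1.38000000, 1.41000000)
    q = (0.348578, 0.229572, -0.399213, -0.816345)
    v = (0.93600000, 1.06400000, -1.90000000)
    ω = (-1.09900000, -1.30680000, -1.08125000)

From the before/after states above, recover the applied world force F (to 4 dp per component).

F = (3.4000, -3.4000, 0.0000)

v₁ − v₀ = (0.13600000, -0.13600000, 0.00000000)
m·(v₁−v₀)/dt = (3.4000, -3.4000, 0.0000)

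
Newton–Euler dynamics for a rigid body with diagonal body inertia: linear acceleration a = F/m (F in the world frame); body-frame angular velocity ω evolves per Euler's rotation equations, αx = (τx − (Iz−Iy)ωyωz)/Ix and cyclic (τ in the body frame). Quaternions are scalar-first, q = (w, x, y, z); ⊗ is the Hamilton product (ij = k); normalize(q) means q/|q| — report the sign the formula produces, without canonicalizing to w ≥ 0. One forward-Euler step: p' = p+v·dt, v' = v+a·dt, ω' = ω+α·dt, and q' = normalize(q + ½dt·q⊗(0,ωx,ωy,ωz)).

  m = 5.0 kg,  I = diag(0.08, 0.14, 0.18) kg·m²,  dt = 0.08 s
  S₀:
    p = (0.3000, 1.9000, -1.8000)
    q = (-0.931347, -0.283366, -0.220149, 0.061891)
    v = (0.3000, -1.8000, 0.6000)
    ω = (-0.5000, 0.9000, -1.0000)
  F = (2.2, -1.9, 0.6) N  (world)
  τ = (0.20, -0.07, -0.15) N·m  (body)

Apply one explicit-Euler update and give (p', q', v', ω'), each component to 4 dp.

p' = (0.3240, 1.7560, -1.7520)
q' = (-0.9251, -0.2577, -0.2658, 0.0844)
v' = (0.3352, -1.8304, 0.6096)
ω' = (-0.2640, 0.8886, -1.0547)

gyro term ω×Iω = (-0.0360, -0.0500, -0.0270)
angular accel α = (2.9500, -0.1429, -0.6833)
ω' = ω + α·dt = (-0.2640, 0.8886, -1.0547)
2q̇ = q⊗(0,ω) = (0.1183421, 0.6301206, -1.1525238, 0.5662431)
q' = normalize(q + ½dt·q⊗(0,ω)) = (-0.9251, -0.2577, -0.2658, 0.0844)
linear accel F/m = (0.4400, -0.3800, 0.1200)
p' = p + v·dt = (0.3240, 1.7560, -1.7520)
new velocity v' = (0.3352, -1.8304, 0.6096)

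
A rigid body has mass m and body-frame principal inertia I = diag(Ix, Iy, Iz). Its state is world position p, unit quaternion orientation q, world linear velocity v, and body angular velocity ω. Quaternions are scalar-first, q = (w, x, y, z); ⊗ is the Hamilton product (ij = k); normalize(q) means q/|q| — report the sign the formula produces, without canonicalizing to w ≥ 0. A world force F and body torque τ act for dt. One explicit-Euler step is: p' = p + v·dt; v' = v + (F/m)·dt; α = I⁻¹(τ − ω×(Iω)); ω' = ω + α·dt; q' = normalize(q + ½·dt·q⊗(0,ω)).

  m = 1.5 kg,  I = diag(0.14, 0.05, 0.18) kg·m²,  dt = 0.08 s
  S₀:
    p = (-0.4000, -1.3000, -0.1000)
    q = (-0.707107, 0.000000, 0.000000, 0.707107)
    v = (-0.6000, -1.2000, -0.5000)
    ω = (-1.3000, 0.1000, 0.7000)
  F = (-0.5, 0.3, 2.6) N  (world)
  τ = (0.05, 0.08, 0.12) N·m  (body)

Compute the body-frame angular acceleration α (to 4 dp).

gyro term ω×Iω = (0.0091, 0.0364, 0.0117)
α = I⁻¹(τ − ω×Iω) = (0.2921, 0.8720, 0.6017)

α = (0.2921, 0.8720, 0.6017)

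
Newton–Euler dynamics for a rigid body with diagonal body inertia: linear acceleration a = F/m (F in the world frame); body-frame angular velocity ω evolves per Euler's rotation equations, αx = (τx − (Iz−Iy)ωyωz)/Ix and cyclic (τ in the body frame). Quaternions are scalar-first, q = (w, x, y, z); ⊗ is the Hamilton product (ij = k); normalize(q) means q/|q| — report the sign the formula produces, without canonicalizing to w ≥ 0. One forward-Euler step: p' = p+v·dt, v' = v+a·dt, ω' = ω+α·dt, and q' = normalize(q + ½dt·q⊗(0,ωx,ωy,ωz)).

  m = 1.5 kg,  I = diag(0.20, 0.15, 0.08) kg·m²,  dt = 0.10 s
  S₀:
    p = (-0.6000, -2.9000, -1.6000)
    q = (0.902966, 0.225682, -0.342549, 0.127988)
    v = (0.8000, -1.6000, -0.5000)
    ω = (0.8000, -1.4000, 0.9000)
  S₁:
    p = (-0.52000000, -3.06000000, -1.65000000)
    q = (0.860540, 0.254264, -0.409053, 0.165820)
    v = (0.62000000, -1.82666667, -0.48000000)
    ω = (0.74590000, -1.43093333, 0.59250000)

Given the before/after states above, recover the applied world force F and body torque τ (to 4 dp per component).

F = (-2.7000, -3.4000, 0.3000)
τ = (-0.0200, 0.0400, -0.1900)

velocity change Δv = (-0.18000000, -0.22666667, 0.02000000)
m·(v₁−v₀)/dt = (-2.7000, -3.4000, 0.3000)
Δω = ω₁−ω₀ = (-0.05410000, -0.03093333, -0.30750000)
gyro term ω₀×Iω₀ = (0.0882, 0.0864, 0.0560)
applied torque τ = (-0.0200, 0.0400, -0.1900)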